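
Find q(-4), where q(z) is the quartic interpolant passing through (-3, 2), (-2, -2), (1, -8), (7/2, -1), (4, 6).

Evaluate each Lagrange basis at z = -4:
L_0(-4) = (-2)·(-5)·(-15/2)·(-8)/[(-1)·(-4)·(-13/2)·(-7)] = 300/91
L_1(-4) = (-1)·(-5)·(-15/2)·(-8)/[(1)·(-3)·(-11/2)·(-6)] = -100/33
L_2(-4) = (-1)·(-2)·(-15/2)·(-8)/[(4)·(3)·(-5/2)·(-3)] = 4/3
L_3(-4) = (-1)·(-2)·(-5)·(-8)/[(13/2)·(11/2)·(5/2)·(-1/2)] = -256/143
L_4(-4) = (-1)·(-2)·(-5)·(-15/2)/[(7)·(6)·(3)·(1/2)] = 25/21
Sum: 2·(300/91) + (-2)·(-100/33) + (-8)·(4/3) + (-1)·(-256/143) + 6·(25/21) = 32794/3003

32794/3003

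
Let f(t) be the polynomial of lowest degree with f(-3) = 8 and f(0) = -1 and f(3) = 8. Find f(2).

3

Evaluate each Lagrange basis at t = 2:
L_0(2) = (2)·(-1)/[(-3)·(-6)] = -1/9
L_1(2) = (5)·(-1)/[(3)·(-3)] = 5/9
L_2(2) = (5)·(2)/[(6)·(3)] = 5/9
Sum: 8·(-1/9) + (-1)·(5/9) + 8·(5/9) = 3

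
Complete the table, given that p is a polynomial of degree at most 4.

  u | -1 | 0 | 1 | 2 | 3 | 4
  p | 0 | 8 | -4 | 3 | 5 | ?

-85

The 5 known values determine p uniquely (degree ≤ 4).
Evaluate each Lagrange basis at u = 4:
L_0(4) = (4)·(3)·(2)·(1)/[(-1)·(-2)·(-3)·(-4)] = 1
L_1(4) = (5)·(3)·(2)·(1)/[(1)·(-1)·(-2)·(-3)] = -5
L_2(4) = (5)·(4)·(2)·(1)/[(2)·(1)·(-1)·(-2)] = 10
L_3(4) = (5)·(4)·(3)·(1)/[(3)·(2)·(1)·(-1)] = -10
L_4(4) = (5)·(4)·(3)·(2)/[(4)·(3)·(2)·(1)] = 5
Sum: 0 + 8·(-5) + (-4)·(10) + 3·(-10) + 5·(5) = -85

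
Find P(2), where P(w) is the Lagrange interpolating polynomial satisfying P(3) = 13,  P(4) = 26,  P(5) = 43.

4

L_0(2) = (-2)·(-3)/[(-1)·(-2)] = 3
L_1(2) = (-1)·(-3)/[(1)·(-1)] = -3
L_2(2) = (-1)·(-2)/[(2)·(1)] = 1
Sum: 13·(3) + 26·(-3) + 43·(1) = 4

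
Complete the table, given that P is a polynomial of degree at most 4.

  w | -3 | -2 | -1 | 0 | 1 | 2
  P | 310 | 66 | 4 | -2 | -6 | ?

The 5 known values determine P uniquely (degree ≤ 4).
L_0(2) = (4)·(3)·(2)·(1)/[(-1)·(-2)·(-3)·(-4)] = 1
L_1(2) = (5)·(3)·(2)·(1)/[(1)·(-1)·(-2)·(-3)] = -5
L_2(2) = (5)·(4)·(2)·(1)/[(2)·(1)·(-1)·(-2)] = 10
L_3(2) = (5)·(4)·(3)·(1)/[(3)·(2)·(1)·(-1)] = -10
L_4(2) = (5)·(4)·(3)·(2)/[(4)·(3)·(2)·(1)] = 5
Sum: 310·(1) + 66·(-5) + 4·(10) + (-2)·(-10) + (-6)·(5) = 10

10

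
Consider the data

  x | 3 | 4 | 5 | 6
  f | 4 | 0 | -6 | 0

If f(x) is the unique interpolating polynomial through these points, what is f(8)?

104

L_0(8) = (4)·(3)·(2)/[(-1)·(-2)·(-3)] = -4
L_1(8) = (5)·(3)·(2)/[(1)·(-1)·(-2)] = 15
L_2(8) = (5)·(4)·(2)/[(2)·(1)·(-1)] = -20
L_3(8) = (5)·(4)·(3)/[(3)·(2)·(1)] = 10
Sum: 4·(-4) + 0 + (-6)·(-20) + 0 = 104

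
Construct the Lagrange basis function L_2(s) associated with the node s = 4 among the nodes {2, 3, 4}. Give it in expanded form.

L_2(s) = (1/2)s^2 - (5/2)s + 3

L_2(s) = (s - 2)(s - 3) / [(2)·(1)]
       = (s^2 - 5s + 6) / (2)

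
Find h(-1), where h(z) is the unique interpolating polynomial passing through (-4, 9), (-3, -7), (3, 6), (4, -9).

Evaluate each Lagrange basis at z = -1:
L_0(-1) = (2)·(-4)·(-5)/[(-1)·(-7)·(-8)] = -5/7
L_1(-1) = (3)·(-4)·(-5)/[(1)·(-6)·(-7)] = 10/7
L_2(-1) = (3)·(2)·(-5)/[(7)·(6)·(-1)] = 5/7
L_3(-1) = (3)·(2)·(-4)/[(8)·(7)·(1)] = -3/7
Sum: 9·(-5/7) + (-7)·(10/7) + 6·(5/7) + (-9)·(-3/7) = -58/7

-58/7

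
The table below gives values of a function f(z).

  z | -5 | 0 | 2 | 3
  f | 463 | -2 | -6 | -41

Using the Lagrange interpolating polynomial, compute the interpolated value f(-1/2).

L_0(-1/2) = (-1/2)·(-5/2)·(-7/2)/[(-5)·(-7)·(-8)] = 1/64
L_1(-1/2) = (9/2)·(-5/2)·(-7/2)/[(5)·(-2)·(-3)] = 21/16
L_2(-1/2) = (9/2)·(-1/2)·(-7/2)/[(7)·(2)·(-1)] = -9/16
L_3(-1/2) = (9/2)·(-1/2)·(-5/2)/[(8)·(3)·(1)] = 15/64
Sum: 463·(1/64) + (-2)·(21/16) + (-6)·(-9/16) + (-41)·(15/64) = -13/8

-13/8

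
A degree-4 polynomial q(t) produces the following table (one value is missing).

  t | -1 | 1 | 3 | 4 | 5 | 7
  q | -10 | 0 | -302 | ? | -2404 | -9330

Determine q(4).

The 5 known values determine q uniquely (degree ≤ 4).
Evaluate each Lagrange basis at t = 4:
L_0(4) = (3)·(1)·(-1)·(-3)/[(-2)·(-4)·(-6)·(-8)] = 3/128
L_1(4) = (5)·(1)·(-1)·(-3)/[(2)·(-2)·(-4)·(-6)] = -5/32
L_2(4) = (5)·(3)·(-1)·(-3)/[(4)·(2)·(-2)·(-4)] = 45/64
L_3(4) = (5)·(3)·(1)·(-3)/[(6)·(4)·(2)·(-2)] = 15/32
L_4(4) = (5)·(3)·(1)·(-1)/[(8)·(6)·(4)·(2)] = -5/128
Sum: (-10)·(3/128) + 0 + (-302)·(45/64) + (-2404)·(15/32) + (-9330)·(-5/128) = -975

-975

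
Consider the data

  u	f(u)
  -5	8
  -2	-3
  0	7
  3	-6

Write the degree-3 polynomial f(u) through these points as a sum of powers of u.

f(u) = -(9/20)u^3 - (17/12)u^2 + (119/30)u + 7

Newton's divided differences:
f[-5,-2] = (-3 - 8) / (-2 - (-5)) = -11/3
f[-2,0] = (7 - (-3)) / (0 - (-2)) = 5
f[0,3] = (-6 - 7) / (3 - 0) = -13/3
f[-5,-2,0] = (5 - (-11/3)) / (0 - (-5)) = 26/15
f[-2,0,3] = (-13/3 - 5) / (3 - (-2)) = -28/15
f[-5,-2,0,3] = (-28/15 - 26/15) / (3 - (-5)) = -9/20
f(u) = 8 + (-11/3)·(u + 5) + (26/15)·(u + 5)(u + 2) + (-9/20)·(u + 5)(u + 2)u
Expanding: f(u) = -(9/20)u^3 - (17/12)u^2 + (119/30)u + 7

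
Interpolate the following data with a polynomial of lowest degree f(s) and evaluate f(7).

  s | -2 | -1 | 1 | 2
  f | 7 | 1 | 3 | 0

-275

Evaluate each Lagrange basis at s = 7:
L_0(7) = (8)·(6)·(5)/[(-1)·(-3)·(-4)] = -20
L_1(7) = (9)·(6)·(5)/[(1)·(-2)·(-3)] = 45
L_2(7) = (9)·(8)·(5)/[(3)·(2)·(-1)] = -60
L_3(7) = (9)·(8)·(6)/[(4)·(3)·(1)] = 36
Sum: 7·(-20) + 1·(45) + 3·(-60) + 0 = -275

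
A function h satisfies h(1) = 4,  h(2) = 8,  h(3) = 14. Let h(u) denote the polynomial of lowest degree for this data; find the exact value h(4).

Evaluate each Lagrange basis at u = 4:
L_0(4) = (2)·(1)/[(-1)·(-2)] = 1
L_1(4) = (3)·(1)/[(1)·(-1)] = -3
L_2(4) = (3)·(2)/[(2)·(1)] = 3
Sum: 4·(1) + 8·(-3) + 14·(3) = 22

22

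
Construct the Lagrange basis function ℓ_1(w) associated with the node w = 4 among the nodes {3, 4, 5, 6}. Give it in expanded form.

ℓ_1(w) = (w - 3)(w - 5)(w - 6) / [(1)·(-1)·(-2)]
       = (w^3 - 14w^2 + 63w - 90) / (2)

ℓ_1(w) = (1/2)w^3 - 7w^2 + (63/2)w - 45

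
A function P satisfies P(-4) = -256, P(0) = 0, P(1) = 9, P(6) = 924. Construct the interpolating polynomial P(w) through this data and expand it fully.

P(w) = 4w^3 + w^2 + 4w

L_0(w) = w(w - 1)(w - 6) / [-200] = -(1/200)w^3 + (7/200)w^2 - (3/100)w
L_1(w) = (w + 4)(w - 1)(w - 6) / [24] = (1/24)w^3 - (1/8)w^2 - (11/12)w + 1
L_2(w) = (w + 4)w(w - 6) / [-25] = -(1/25)w^3 + (2/25)w^2 + (24/25)w
L_3(w) = (w + 4)w(w - 1) / [300] = (1/300)w^3 + (1/100)w^2 - (1/75)w
P(w) = (-256)·L_0 + 0·L_1 + 9·L_2 + 924·L_3
  (-256)·L_0(w) = (32/25)w^3 - (224/25)w^2 + (192/25)w
  0·L_1(w) = 0
  9·L_2(w) = -(9/25)w^3 + (18/25)w^2 + (216/25)w
  924·L_3(w) = (77/25)w^3 + (231/25)w^2 - (308/25)w
Adding term by term: 4w^3 + w^2 + 4w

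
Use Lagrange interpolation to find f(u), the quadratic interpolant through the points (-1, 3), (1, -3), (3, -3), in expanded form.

Build the Lagrange basis polynomials:
L_0(u) = (u - 1)(u - 3) / [8] = (1/8)u^2 - (1/2)u + 3/8
L_1(u) = (u + 1)(u - 3) / [-4] = -(1/4)u^2 + (1/2)u + 3/4
L_2(u) = (u + 1)(u - 1) / [8] = (1/8)u^2 - 1/8
f(u) = 3·L_0 + (-3)·L_1 + (-3)·L_2
  3·L_0(u) = (3/8)u^2 - (3/2)u + 9/8
  (-3)·L_1(u) = (3/4)u^2 - (3/2)u - 9/4
  (-3)·L_2(u) = -(3/8)u^2 + 3/8
Adding term by term: (3/4)u^2 - 3u - 3/4

f(u) = (3/4)u^2 - 3u - 3/4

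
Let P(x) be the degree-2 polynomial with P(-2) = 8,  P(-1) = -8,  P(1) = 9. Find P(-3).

121/3

L_0(-3) = (-2)·(-4)/[(-1)·(-3)] = 8/3
L_1(-3) = (-1)·(-4)/[(1)·(-2)] = -2
L_2(-3) = (-1)·(-2)/[(3)·(2)] = 1/3
Sum: 8·(8/3) + (-8)·(-2) + 9·(1/3) = 121/3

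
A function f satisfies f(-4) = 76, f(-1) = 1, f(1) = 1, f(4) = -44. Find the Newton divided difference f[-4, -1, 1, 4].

f[-4,-1] = (1 - 76) / (-1 - (-4)) = -25
f[-1,1] = (1 - 1) / (1 - (-1)) = 0
f[1,4] = (-44 - 1) / (4 - 1) = -15
f[-4,-1,1] = (0 - (-25)) / (1 - (-4)) = 5
f[-1,1,4] = (-15 - 0) / (4 - (-1)) = -3
f[-4,-1,1,4] = (-3 - 5) / (4 - (-4)) = -1

-1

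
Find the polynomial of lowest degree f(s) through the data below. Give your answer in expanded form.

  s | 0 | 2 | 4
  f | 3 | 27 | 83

f(s) = 4s^2 + 4s + 3

Newton's divided differences:
f[0,2] = (27 - 3) / (2 - 0) = 12
f[2,4] = (83 - 27) / (4 - 2) = 28
f[0,2,4] = (28 - 12) / (4 - 0) = 4
f(s) = 3 + 12·s + 4·s(s - 2)
Expanding: f(s) = 4s^2 + 4s + 3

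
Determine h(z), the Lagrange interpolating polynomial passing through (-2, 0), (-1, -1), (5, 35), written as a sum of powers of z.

Build the Lagrange basis polynomials:
L_0(z) = (z + 1)(z - 5) / [7] = (1/7)z^2 - (4/7)z - 5/7
L_1(z) = (z + 2)(z - 5) / [-6] = -(1/6)z^2 + (1/2)z + 5/3
L_2(z) = (z + 2)(z + 1) / [42] = (1/42)z^2 + (1/14)z + 1/21
h(z) = 0·L_0 + (-1)·L_1 + 35·L_2
  0·L_0(z) = 0
  (-1)·L_1(z) = (1/6)z^2 - (1/2)z - 5/3
  35·L_2(z) = (5/6)z^2 + (5/2)z + 5/3
Adding term by term: z^2 + 2z

h(z) = z^2 + 2z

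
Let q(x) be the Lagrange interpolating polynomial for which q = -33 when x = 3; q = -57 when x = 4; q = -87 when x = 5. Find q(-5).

L_0(-5) = (-9)·(-10)/[(-1)·(-2)] = 45
L_1(-5) = (-8)·(-10)/[(1)·(-1)] = -80
L_2(-5) = (-8)·(-9)/[(2)·(1)] = 36
Sum: (-33)·(45) + (-57)·(-80) + (-87)·(36) = -57

-57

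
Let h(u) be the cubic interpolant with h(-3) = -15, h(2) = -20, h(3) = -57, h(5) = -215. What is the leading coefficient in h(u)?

The leading coefficient equals the top divided difference h[-3,2,3,5].
h[-3,2] = (-20 - (-15)) / (2 - (-3)) = -1
h[2,3] = (-57 - (-20)) / (3 - 2) = -37
h[3,5] = (-215 - (-57)) / (5 - 3) = -79
h[-3,2,3] = (-37 - (-1)) / (3 - (-3)) = -6
h[2,3,5] = (-79 - (-37)) / (5 - 2) = -14
h[-3,2,3,5] = (-14 - (-6)) / (5 - (-3)) = -1

-1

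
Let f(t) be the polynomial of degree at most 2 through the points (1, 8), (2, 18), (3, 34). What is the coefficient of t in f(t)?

1

Build the Lagrange basis polynomials:
L_0(t) = (t - 2)(t - 3) / [2] = (1/2)t^2 - (5/2)t + 3
L_1(t) = (t - 1)(t - 3) / [-1] = -t^2 + 4t - 3
L_2(t) = (t - 1)(t - 2) / [2] = (1/2)t^2 - (3/2)t + 1
f(t) = 8·L_0 + 18·L_1 + 34·L_2
Only the coefficient of t is needed; take it from each L_i and combine:
8·(-5/2) + 18·(4) + 34·(-3/2) = 1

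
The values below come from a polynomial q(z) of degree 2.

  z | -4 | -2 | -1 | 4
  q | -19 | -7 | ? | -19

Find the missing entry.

The 3 known values determine q uniquely (degree ≤ 2).
L_0(-1) = (1)·(-5)/[(-2)·(-8)] = -5/16
L_1(-1) = (3)·(-5)/[(2)·(-6)] = 5/4
L_2(-1) = (3)·(1)/[(8)·(6)] = 1/16
Sum: (-19)·(-5/16) + (-7)·(5/4) + (-19)·(1/16) = -4

-4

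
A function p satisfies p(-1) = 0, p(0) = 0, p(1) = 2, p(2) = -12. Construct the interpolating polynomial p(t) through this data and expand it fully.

Newton's divided differences:
p[-1,0] = (0 - 0) / (0 - (-1)) = 0
p[0,1] = (2 - 0) / (1 - 0) = 2
p[1,2] = (-12 - 2) / (2 - 1) = -14
p[-1,0,1] = (2 - 0) / (1 - (-1)) = 1
p[0,1,2] = (-14 - 2) / (2 - 0) = -8
p[-1,0,1,2] = (-8 - 1) / (2 - (-1)) = -3
p(t) = 1·(t + 1)t + (-3)·(t + 1)t(t - 1)
Expanding: p(t) = -3t^3 + t^2 + 4t

p(t) = -3t^3 + t^2 + 4t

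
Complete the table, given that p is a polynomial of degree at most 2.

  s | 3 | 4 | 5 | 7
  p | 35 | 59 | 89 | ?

167

The 3 known values determine p uniquely (degree ≤ 2).
L_0(7) = (3)·(2)/[(-1)·(-2)] = 3
L_1(7) = (4)·(2)/[(1)·(-1)] = -8
L_2(7) = (4)·(3)/[(2)·(1)] = 6
Sum: 35·(3) + 59·(-8) + 89·(6) = 167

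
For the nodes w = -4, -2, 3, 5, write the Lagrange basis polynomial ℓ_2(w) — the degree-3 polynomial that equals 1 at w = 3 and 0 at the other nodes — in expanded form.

ℓ_2(w) = -(1/70)w^3 - (1/70)w^2 + (11/35)w + 4/7

ℓ_2(w) = (w + 4)(w + 2)(w - 5) / [(7)·(5)·(-2)]
       = (w^3 + w^2 - 22w - 40) / (-70)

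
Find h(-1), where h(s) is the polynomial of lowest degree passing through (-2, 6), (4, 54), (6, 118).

Evaluate each Lagrange basis at s = -1:
L_0(-1) = (-5)·(-7)/[(-6)·(-8)] = 35/48
L_1(-1) = (1)·(-7)/[(6)·(-2)] = 7/12
L_2(-1) = (1)·(-5)/[(8)·(2)] = -5/16
Sum: 6·(35/48) + 54·(7/12) + 118·(-5/16) = -1

-1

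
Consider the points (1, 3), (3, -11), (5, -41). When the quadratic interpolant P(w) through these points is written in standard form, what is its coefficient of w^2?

-2

The leading coefficient equals the top divided difference P[1,3,5].
P[1,3] = (-11 - 3) / (3 - 1) = -7
P[3,5] = (-41 - (-11)) / (5 - 3) = -15
P[1,3,5] = (-15 - (-7)) / (5 - 1) = -2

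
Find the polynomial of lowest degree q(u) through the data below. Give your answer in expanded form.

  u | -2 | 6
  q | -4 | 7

q(u) = (11/8)u - 5/4

Build the Lagrange basis polynomials:
L_0(u) = (u - 6) / [-8] = -(1/8)u + 3/4
L_1(u) = (u + 2) / [8] = (1/8)u + 1/4
q(u) = (-4)·L_0 + 7·L_1
  (-4)·L_0(u) = (1/2)u - 3
  7·L_1(u) = (7/8)u + 7/4
Adding term by term: (11/8)u - 5/4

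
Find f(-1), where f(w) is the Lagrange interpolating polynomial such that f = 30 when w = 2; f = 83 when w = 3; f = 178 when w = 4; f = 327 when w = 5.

Evaluate each Lagrange basis at w = -1:
L_0(-1) = (-4)·(-5)·(-6)/[(-1)·(-2)·(-3)] = 20
L_1(-1) = (-3)·(-5)·(-6)/[(1)·(-1)·(-2)] = -45
L_2(-1) = (-3)·(-4)·(-6)/[(2)·(1)·(-1)] = 36
L_3(-1) = (-3)·(-4)·(-5)/[(3)·(2)·(1)] = -10
Sum: 30·(20) + 83·(-45) + 178·(36) + 327·(-10) = 3

3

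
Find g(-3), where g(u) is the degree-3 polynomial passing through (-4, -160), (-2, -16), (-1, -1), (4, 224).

-63

Using Newton's divided-difference form:
g[-4,-2] = (-16 - (-160)) / (-2 - (-4)) = 72
g[-2,-1] = (-1 - (-16)) / (-1 - (-2)) = 15
g[-1,4] = (224 - (-1)) / (4 - (-1)) = 45
g[-4,-2,-1] = (15 - 72) / (-1 - (-4)) = -19
g[-2,-1,4] = (45 - 15) / (4 - (-2)) = 5
g[-4,-2,-1,4] = (5 - (-19)) / (4 - (-4)) = 3
g(-3) = -160 + 72·(1) + (-19)·(1)·(-1) + 3·(1)·(-1)·(-2) = -63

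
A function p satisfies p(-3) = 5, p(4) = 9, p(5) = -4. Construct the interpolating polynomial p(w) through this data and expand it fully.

Build the Lagrange basis polynomials:
L_0(w) = (w - 4)(w - 5) / [56] = (1/56)w^2 - (9/56)w + 5/14
L_1(w) = (w + 3)(w - 5) / [-7] = -(1/7)w^2 + (2/7)w + 15/7
L_2(w) = (w + 3)(w - 4) / [8] = (1/8)w^2 - (1/8)w - 3/2
p(w) = 5·L_0 + 9·L_1 + (-4)·L_2
  5·L_0(w) = (5/56)w^2 - (45/56)w + 25/14
  9·L_1(w) = -(9/7)w^2 + (18/7)w + 135/7
  (-4)·L_2(w) = -(1/2)w^2 + (1/2)w + 6
Adding term by term: -(95/56)w^2 + (127/56)w + 379/14

p(w) = -(95/56)w^2 + (127/56)w + 379/14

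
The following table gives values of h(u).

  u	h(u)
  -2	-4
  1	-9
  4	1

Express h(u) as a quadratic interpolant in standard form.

Newton's divided differences:
h[-2,1] = (-9 - (-4)) / (1 - (-2)) = -5/3
h[1,4] = (1 - (-9)) / (4 - 1) = 10/3
h[-2,1,4] = (10/3 - (-5/3)) / (4 - (-2)) = 5/6
h(u) = -4 + (-5/3)·(u + 2) + (5/6)·(u + 2)(u - 1)
Expanding: h(u) = (5/6)u^2 - (5/6)u - 9

h(u) = (5/6)u^2 - (5/6)u - 9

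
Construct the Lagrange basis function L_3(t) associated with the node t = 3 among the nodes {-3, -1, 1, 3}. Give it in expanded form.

L_3(t) = (t + 3)(t + 1)(t - 1) / [(6)·(4)·(2)]
       = (t^3 + 3t^2 - t - 3) / (48)

L_3(t) = (1/48)t^3 + (1/16)t^2 - (1/48)t - 1/16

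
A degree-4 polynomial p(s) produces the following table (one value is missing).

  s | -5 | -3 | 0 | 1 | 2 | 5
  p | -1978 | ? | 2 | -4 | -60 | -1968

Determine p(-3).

-280

The 5 known values determine p uniquely (degree ≤ 4).
L_0(-3) = (-3)·(-4)·(-5)·(-8)/[(-5)·(-6)·(-7)·(-10)] = 8/35
L_1(-3) = (2)·(-4)·(-5)·(-8)/[(5)·(-1)·(-2)·(-5)] = 32/5
L_2(-3) = (2)·(-3)·(-5)·(-8)/[(6)·(1)·(-1)·(-4)] = -10
L_3(-3) = (2)·(-3)·(-4)·(-8)/[(7)·(2)·(1)·(-3)] = 32/7
L_4(-3) = (2)·(-3)·(-4)·(-5)/[(10)·(5)·(4)·(3)] = -1/5
Sum: (-1978)·(8/35) + 2·(32/5) + (-4)·(-10) + (-60)·(32/7) + (-1968)·(-1/5) = -280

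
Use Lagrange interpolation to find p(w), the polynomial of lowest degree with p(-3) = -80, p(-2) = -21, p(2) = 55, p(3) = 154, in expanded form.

L_0(w) = (w + 2)(w - 2)(w - 3) / [-30] = -(1/30)w^3 + (1/10)w^2 + (2/15)w - 2/5
L_1(w) = (w + 3)(w - 2)(w - 3) / [20] = (1/20)w^3 - (1/10)w^2 - (9/20)w + 9/10
L_2(w) = (w + 3)(w + 2)(w - 3) / [-20] = -(1/20)w^3 - (1/10)w^2 + (9/20)w + 9/10
L_3(w) = (w + 3)(w + 2)(w - 2) / [30] = (1/30)w^3 + (1/10)w^2 - (2/15)w - 2/5
p(w) = (-80)·L_0 + (-21)·L_1 + 55·L_2 + 154·L_3
  (-80)·L_0(w) = (8/3)w^3 - 8w^2 - (32/3)w + 32
  (-21)·L_1(w) = -(21/20)w^3 + (21/10)w^2 + (189/20)w - 189/10
  55·L_2(w) = -(11/4)w^3 - (11/2)w^2 + (99/4)w + 99/2
  154·L_3(w) = (77/15)w^3 + (77/5)w^2 - (308/15)w - 308/5
Adding term by term: 4w^3 + 4w^2 + 3w + 1

p(w) = 4w^3 + 4w^2 + 3w + 1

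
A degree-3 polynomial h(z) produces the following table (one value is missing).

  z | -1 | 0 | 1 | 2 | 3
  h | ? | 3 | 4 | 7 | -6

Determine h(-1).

22

The 4 known values determine h uniquely (degree ≤ 3).
Evaluate each Lagrange basis at z = -1:
L_0(-1) = (-2)·(-3)·(-4)/[(-1)·(-2)·(-3)] = 4
L_1(-1) = (-1)·(-3)·(-4)/[(1)·(-1)·(-2)] = -6
L_2(-1) = (-1)·(-2)·(-4)/[(2)·(1)·(-1)] = 4
L_3(-1) = (-1)·(-2)·(-3)/[(3)·(2)·(1)] = -1
Sum: 3·(4) + 4·(-6) + 7·(4) + (-6)·(-1) = 22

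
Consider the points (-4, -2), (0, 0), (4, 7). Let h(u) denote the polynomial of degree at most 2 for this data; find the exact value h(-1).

-31/32

Evaluate each Lagrange basis at u = -1:
L_0(-1) = (-1)·(-5)/[(-4)·(-8)] = 5/32
L_1(-1) = (3)·(-5)/[(4)·(-4)] = 15/16
L_2(-1) = (3)·(-1)/[(8)·(4)] = -3/32
Sum: (-2)·(5/32) + 0 + 7·(-3/32) = -31/32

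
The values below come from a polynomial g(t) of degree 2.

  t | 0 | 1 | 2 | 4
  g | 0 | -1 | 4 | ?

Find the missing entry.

The 3 known values determine g uniquely (degree ≤ 2).
L_0(4) = (3)·(2)/[(-1)·(-2)] = 3
L_1(4) = (4)·(2)/[(1)·(-1)] = -8
L_2(4) = (4)·(3)/[(2)·(1)] = 6
Sum: 0 + (-1)·(-8) + 4·(6) = 32

32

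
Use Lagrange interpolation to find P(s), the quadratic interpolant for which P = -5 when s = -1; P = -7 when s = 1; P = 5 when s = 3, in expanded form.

P(s) = (7/4)s^2 - s - 31/4

L_0(s) = (s - 1)(s - 3) / [8] = (1/8)s^2 - (1/2)s + 3/8
L_1(s) = (s + 1)(s - 3) / [-4] = -(1/4)s^2 + (1/2)s + 3/4
L_2(s) = (s + 1)(s - 1) / [8] = (1/8)s^2 - 1/8
P(s) = (-5)·L_0 + (-7)·L_1 + 5·L_2
  (-5)·L_0(s) = -(5/8)s^2 + (5/2)s - 15/8
  (-7)·L_1(s) = (7/4)s^2 - (7/2)s - 21/4
  5·L_2(s) = (5/8)s^2 - 5/8
Adding term by term: (7/4)s^2 - s - 31/4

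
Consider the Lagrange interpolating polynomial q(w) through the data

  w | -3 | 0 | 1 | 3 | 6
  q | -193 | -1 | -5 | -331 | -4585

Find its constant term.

Build the Lagrange basis polynomials:
L_0(w) = w(w - 1)(w - 3)(w - 6) / [648] = (1/648)w^4 - (5/324)w^3 + (1/24)w^2 - (1/36)w
L_1(w) = (w + 3)(w - 1)(w - 3)(w - 6) / [-54] = -(1/54)w^4 + (7/54)w^3 + (1/18)w^2 - (7/6)w + 1
L_2(w) = (w + 3)w(w - 3)(w - 6) / [40] = (1/40)w^4 - (3/20)w^3 - (9/40)w^2 + (27/20)w
L_3(w) = (w + 3)w(w - 1)(w - 6) / [-108] = -(1/108)w^4 + (1/27)w^3 + (5/36)w^2 - (1/6)w
L_4(w) = (w + 3)w(w - 1)(w - 3) / [810] = (1/810)w^4 - (1/810)w^3 - (1/90)w^2 + (1/90)w
q(w) = (-193)·L_0 + (-1)·L_1 + (-5)·L_2 + (-331)·L_3 + (-4585)·L_4
Only the constant term is needed; take it from each L_i and combine:
(-193)·(0) + (-1)·(1) + (-5)·(0) + (-331)·(0) + (-4585)·(0) = -1

-1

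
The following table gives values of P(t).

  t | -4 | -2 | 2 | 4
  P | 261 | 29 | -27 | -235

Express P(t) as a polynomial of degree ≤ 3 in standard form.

P(t) = -4t^3 + t^2 + 2t - 3

Build the Lagrange basis polynomials:
L_0(t) = (t + 2)(t - 2)(t - 4) / [-96] = -(1/96)t^3 + (1/24)t^2 + (1/24)t - 1/6
L_1(t) = (t + 4)(t - 2)(t - 4) / [48] = (1/48)t^3 - (1/24)t^2 - (1/3)t + 2/3
L_2(t) = (t + 4)(t + 2)(t - 4) / [-48] = -(1/48)t^3 - (1/24)t^2 + (1/3)t + 2/3
L_3(t) = (t + 4)(t + 2)(t - 2) / [96] = (1/96)t^3 + (1/24)t^2 - (1/24)t - 1/6
P(t) = 261·L_0 + 29·L_1 + (-27)·L_2 + (-235)·L_3
  261·L_0(t) = -(87/32)t^3 + (87/8)t^2 + (87/8)t - 87/2
  29·L_1(t) = (29/48)t^3 - (29/24)t^2 - (29/3)t + 58/3
  (-27)·L_2(t) = (9/16)t^3 + (9/8)t^2 - 9t - 18
  (-235)·L_3(t) = -(235/96)t^3 - (235/24)t^2 + (235/24)t + 235/6
Adding term by term: -4t^3 + t^2 + 2t - 3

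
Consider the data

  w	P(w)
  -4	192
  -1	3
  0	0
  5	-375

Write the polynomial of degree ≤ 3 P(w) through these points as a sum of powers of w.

Newton's divided differences:
P[-4,-1] = (3 - 192) / (-1 - (-4)) = -63
P[-1,0] = (0 - 3) / (0 - (-1)) = -3
P[0,5] = (-375 - 0) / (5 - 0) = -75
P[-4,-1,0] = (-3 - (-63)) / (0 - (-4)) = 15
P[-1,0,5] = (-75 - (-3)) / (5 - (-1)) = -12
P[-4,-1,0,5] = (-12 - 15) / (5 - (-4)) = -3
P(w) = 192 + (-63)·(w + 4) + 15·(w + 4)(w + 1) + (-3)·(w + 4)(w + 1)w
Expanding: P(w) = -3w^3

P(w) = -3w^3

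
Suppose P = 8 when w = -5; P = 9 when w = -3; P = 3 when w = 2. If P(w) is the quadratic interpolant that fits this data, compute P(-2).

Evaluate each Lagrange basis at w = -2:
L_0(-2) = (1)·(-4)/[(-2)·(-7)] = -2/7
L_1(-2) = (3)·(-4)/[(2)·(-5)] = 6/5
L_2(-2) = (3)·(1)/[(7)·(5)] = 3/35
Sum: 8·(-2/7) + 9·(6/5) + 3·(3/35) = 307/35

307/35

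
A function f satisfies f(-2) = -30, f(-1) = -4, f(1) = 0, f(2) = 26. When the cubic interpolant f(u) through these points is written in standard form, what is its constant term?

-2

Build the Lagrange basis polynomials:
L_0(u) = (u + 1)(u - 1)(u - 2) / [-12] = -(1/12)u^3 + (1/6)u^2 + (1/12)u - 1/6
L_1(u) = (u + 2)(u - 1)(u - 2) / [6] = (1/6)u^3 - (1/6)u^2 - (2/3)u + 2/3
L_2(u) = (u + 2)(u + 1)(u - 2) / [-6] = -(1/6)u^3 - (1/6)u^2 + (2/3)u + 2/3
L_3(u) = (u + 2)(u + 1)(u - 1) / [12] = (1/12)u^3 + (1/6)u^2 - (1/12)u - 1/6
f(u) = (-30)·L_0 + (-4)·L_1 + 0·L_2 + 26·L_3
Only the constant term is needed; take it from each L_i and combine:
(-30)·(-1/6) + (-4)·(2/3) + 0·(2/3) + 26·(-1/6) = -2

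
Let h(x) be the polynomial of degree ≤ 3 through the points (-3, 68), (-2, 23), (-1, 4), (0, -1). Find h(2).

L_0(2) = (4)·(3)·(2)/[(-1)·(-2)·(-3)] = -4
L_1(2) = (5)·(3)·(2)/[(1)·(-1)·(-2)] = 15
L_2(2) = (5)·(4)·(2)/[(2)·(1)·(-1)] = -20
L_3(2) = (5)·(4)·(3)/[(3)·(2)·(1)] = 10
Sum: 68·(-4) + 23·(15) + 4·(-20) + (-1)·(10) = -17

-17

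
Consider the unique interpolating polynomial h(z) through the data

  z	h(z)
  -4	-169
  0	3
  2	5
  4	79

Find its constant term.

Build the Lagrange basis polynomials:
L_0(z) = z(z - 2)(z - 4) / [-192] = -(1/192)z^3 + (1/32)z^2 - (1/24)z
L_1(z) = (z + 4)(z - 2)(z - 4) / [32] = (1/32)z^3 - (1/16)z^2 - (1/2)z + 1
L_2(z) = (z + 4)z(z - 4) / [-24] = -(1/24)z^3 + (2/3)z
L_3(z) = (z + 4)z(z - 2) / [64] = (1/64)z^3 + (1/32)z^2 - (1/8)z
h(z) = (-169)·L_0 + 3·L_1 + 5·L_2 + 79·L_3
Only the constant term is needed; take it from each L_i and combine:
(-169)·(0) + 3·(1) + 5·(0) + 79·(0) = 3

3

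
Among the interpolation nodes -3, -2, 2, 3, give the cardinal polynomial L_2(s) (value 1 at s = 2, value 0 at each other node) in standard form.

L_2(s) = -(1/20)s^3 - (1/10)s^2 + (9/20)s + 9/10

L_2(s) = (s + 3)(s + 2)(s - 3) / [(5)·(4)·(-1)]
       = (s^3 + 2s^2 - 9s - 18) / (-20)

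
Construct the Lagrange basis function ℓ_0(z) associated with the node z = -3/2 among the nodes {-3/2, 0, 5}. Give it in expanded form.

ℓ_0(z) = z(z - 5) / [(-3/2)·(-13/2)]
       = (z^2 - 5z) / (39/4)

ℓ_0(z) = (4/39)z^2 - (20/39)z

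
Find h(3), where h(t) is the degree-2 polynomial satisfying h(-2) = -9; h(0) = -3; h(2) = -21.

Evaluate each Lagrange basis at t = 3:
L_0(3) = (3)·(1)/[(-2)·(-4)] = 3/8
L_1(3) = (5)·(1)/[(2)·(-2)] = -5/4
L_2(3) = (5)·(3)/[(4)·(2)] = 15/8
Sum: (-9)·(3/8) + (-3)·(-5/4) + (-21)·(15/8) = -39

-39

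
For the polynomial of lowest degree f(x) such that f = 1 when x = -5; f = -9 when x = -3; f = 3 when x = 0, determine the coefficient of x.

47/5

Build the Lagrange basis polynomials:
L_0(x) = (x + 3)x / [10] = (1/10)x^2 + (3/10)x
L_1(x) = (x + 5)x / [-6] = -(1/6)x^2 - (5/6)x
L_2(x) = (x + 5)(x + 3) / [15] = (1/15)x^2 + (8/15)x + 1
f(x) = 1·L_0 + (-9)·L_1 + 3·L_2
Only the coefficient of x is needed; take it from each L_i and combine:
1·(3/10) + (-9)·(-5/6) + 3·(8/15) = 47/5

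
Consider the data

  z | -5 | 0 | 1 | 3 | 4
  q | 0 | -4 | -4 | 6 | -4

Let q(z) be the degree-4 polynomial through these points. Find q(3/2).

-559/384

Using Newton's divided-difference form:
q[-5,0] = (-4 - 0) / (0 - (-5)) = -4/5
q[0,1] = (-4 - (-4)) / (1 - 0) = 0
q[1,3] = (6 - (-4)) / (3 - 1) = 5
q[3,4] = (-4 - 6) / (4 - 3) = -10
q[-5,0,1] = (0 - (-4/5)) / (1 - (-5)) = 2/15
q[0,1,3] = (5 - 0) / (3 - 0) = 5/3
q[1,3,4] = (-10 - 5) / (4 - 1) = -5
q[-5,0,1,3] = (5/3 - 2/15) / (3 - (-5)) = 23/120
q[0,1,3,4] = (-5 - 5/3) / (4 - 0) = -5/3
q[-5,0,1,3,4] = (-5/3 - 23/120) / (4 - (-5)) = -223/1080
q(3/2) = 0 + (-4/5)·(13/2) + (2/15)·(13/2)·(3/2) + (23/120)·(13/2)·(3/2)·(1/2) + (-223/1080)·(13/2)·(3/2)·(1/2)·(-3/2) = -559/384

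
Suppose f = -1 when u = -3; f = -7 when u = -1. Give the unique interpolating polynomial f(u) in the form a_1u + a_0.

f(u) = -3u - 10

Build the Lagrange basis polynomials:
L_0(u) = (u + 1) / [-2] = -(1/2)u - 1/2
L_1(u) = (u + 3) / [2] = (1/2)u + 3/2
f(u) = (-1)·L_0 + (-7)·L_1
  (-1)·L_0(u) = (1/2)u + 1/2
  (-7)·L_1(u) = -(7/2)u - 21/2
Adding term by term: -3u - 10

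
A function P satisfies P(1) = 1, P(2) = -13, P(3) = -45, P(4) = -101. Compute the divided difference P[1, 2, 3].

-9

P[1,2] = (-13 - 1) / (2 - 1) = -14
P[2,3] = (-45 - (-13)) / (3 - 2) = -32
P[1,2,3] = (-32 - (-14)) / (3 - 1) = -9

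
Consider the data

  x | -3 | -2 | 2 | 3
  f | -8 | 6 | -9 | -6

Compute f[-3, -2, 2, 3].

49/60

f[-3,-2] = (6 - (-8)) / (-2 - (-3)) = 14
f[-2,2] = (-9 - 6) / (2 - (-2)) = -15/4
f[2,3] = (-6 - (-9)) / (3 - 2) = 3
f[-3,-2,2] = (-15/4 - 14) / (2 - (-3)) = -71/20
f[-2,2,3] = (3 - (-15/4)) / (3 - (-2)) = 27/20
f[-3,-2,2,3] = (27/20 - (-71/20)) / (3 - (-3)) = 49/60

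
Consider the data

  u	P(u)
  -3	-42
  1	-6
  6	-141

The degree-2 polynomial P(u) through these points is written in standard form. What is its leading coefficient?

The leading coefficient equals the top divided difference P[-3,1,6].
P[-3,1] = (-6 - (-42)) / (1 - (-3)) = 9
P[1,6] = (-141 - (-6)) / (6 - 1) = -27
P[-3,1,6] = (-27 - 9) / (6 - (-3)) = -4

-4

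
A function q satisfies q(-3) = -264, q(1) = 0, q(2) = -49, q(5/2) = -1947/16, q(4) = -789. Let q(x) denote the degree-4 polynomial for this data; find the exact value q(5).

Evaluate each Lagrange basis at x = 5:
L_0(5) = (4)·(3)·(5/2)·(1)/[(-4)·(-5)·(-11/2)·(-7)] = 3/77
L_1(5) = (8)·(3)·(5/2)·(1)/[(4)·(-1)·(-3/2)·(-3)] = -10/3
L_2(5) = (8)·(4)·(5/2)·(1)/[(5)·(1)·(-1/2)·(-2)] = 16
L_3(5) = (8)·(4)·(3)·(1)/[(11/2)·(3/2)·(1/2)·(-3/2)] = -512/33
L_4(5) = (8)·(4)·(3)·(5/2)/[(7)·(3)·(2)·(3/2)] = 80/21
Sum: (-264)·(3/77) + 0 + (-49)·(16) + (-1947/16)·(-512/33) + (-789)·(80/21) = -1912

-1912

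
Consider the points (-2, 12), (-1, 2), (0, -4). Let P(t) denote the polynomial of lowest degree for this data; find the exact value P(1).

Using Newton's divided-difference form:
P[-2,-1] = (2 - 12) / (-1 - (-2)) = -10
P[-1,0] = (-4 - 2) / (0 - (-1)) = -6
P[-2,-1,0] = (-6 - (-10)) / (0 - (-2)) = 2
P(1) = 12 + (-10)·(3) + 2·(3)·(2) = -6

-6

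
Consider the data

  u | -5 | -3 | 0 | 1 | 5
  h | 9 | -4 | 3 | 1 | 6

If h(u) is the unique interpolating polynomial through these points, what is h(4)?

Evaluate each Lagrange basis at u = 4:
L_0(4) = (7)·(4)·(3)·(-1)/[(-2)·(-5)·(-6)·(-10)] = -7/50
L_1(4) = (9)·(4)·(3)·(-1)/[(2)·(-3)·(-4)·(-8)] = 9/16
L_2(4) = (9)·(7)·(3)·(-1)/[(5)·(3)·(-1)·(-5)] = -63/25
L_3(4) = (9)·(7)·(4)·(-1)/[(6)·(4)·(1)·(-4)] = 21/8
L_4(4) = (9)·(7)·(4)·(3)/[(10)·(8)·(5)·(4)] = 189/400
Sum: 9·(-7/50) + (-4)·(9/16) + 3·(-63/25) + 1·(21/8) + 6·(189/400) = -561/100

-561/100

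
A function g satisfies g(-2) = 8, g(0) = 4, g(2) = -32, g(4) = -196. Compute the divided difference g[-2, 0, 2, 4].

g[-2,0] = (4 - 8) / (0 - (-2)) = -2
g[0,2] = (-32 - 4) / (2 - 0) = -18
g[2,4] = (-196 - (-32)) / (4 - 2) = -82
g[-2,0,2] = (-18 - (-2)) / (2 - (-2)) = -4
g[0,2,4] = (-82 - (-18)) / (4 - 0) = -16
g[-2,0,2,4] = (-16 - (-4)) / (4 - (-2)) = -2

-2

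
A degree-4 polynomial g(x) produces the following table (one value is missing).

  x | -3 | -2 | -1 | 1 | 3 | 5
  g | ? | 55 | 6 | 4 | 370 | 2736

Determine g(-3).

The 5 known values determine g uniquely (degree ≤ 4).
Evaluate each Lagrange basis at x = -3:
L_0(-3) = (-2)·(-4)·(-6)·(-8)/[(-1)·(-3)·(-5)·(-7)] = 128/35
L_1(-3) = (-1)·(-4)·(-6)·(-8)/[(1)·(-2)·(-4)·(-6)] = -4
L_2(-3) = (-1)·(-2)·(-6)·(-8)/[(3)·(2)·(-2)·(-4)] = 2
L_3(-3) = (-1)·(-2)·(-4)·(-8)/[(5)·(4)·(2)·(-2)] = -4/5
L_4(-3) = (-1)·(-2)·(-4)·(-6)/[(7)·(6)·(4)·(2)] = 1/7
Sum: 55·(128/35) + 6·(-4) + 4·(2) + 370·(-4/5) + 2736·(1/7) = 280

280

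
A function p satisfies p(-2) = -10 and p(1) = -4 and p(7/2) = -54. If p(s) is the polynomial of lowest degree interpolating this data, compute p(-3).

-28

Evaluate each Lagrange basis at s = -3:
L_0(-3) = (-4)·(-13/2)/[(-3)·(-11/2)] = 52/33
L_1(-3) = (-1)·(-13/2)/[(3)·(-5/2)] = -13/15
L_2(-3) = (-1)·(-4)/[(11/2)·(5/2)] = 16/55
Sum: (-10)·(52/33) + (-4)·(-13/15) + (-54)·(16/55) = -28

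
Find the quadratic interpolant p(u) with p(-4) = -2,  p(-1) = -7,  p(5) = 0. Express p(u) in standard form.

Build the Lagrange basis polynomials:
L_0(u) = (u + 1)(u - 5) / [27] = (1/27)u^2 - (4/27)u - 5/27
L_1(u) = (u + 4)(u - 5) / [-18] = -(1/18)u^2 + (1/18)u + 10/9
L_2(u) = (u + 4)(u + 1) / [54] = (1/54)u^2 + (5/54)u + 2/27
p(u) = (-2)·L_0 + (-7)·L_1 + 0·L_2
  (-2)·L_0(u) = -(2/27)u^2 + (8/27)u + 10/27
  (-7)·L_1(u) = (7/18)u^2 - (7/18)u - 70/9
  0·L_2(u) = 0
Adding term by term: (17/54)u^2 - (5/54)u - 200/27

p(u) = (17/54)u^2 - (5/54)u - 200/27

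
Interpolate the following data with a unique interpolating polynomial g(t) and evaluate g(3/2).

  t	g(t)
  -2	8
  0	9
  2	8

135/16

L_0(3/2) = (3/2)·(-1/2)/[(-2)·(-4)] = -3/32
L_1(3/2) = (7/2)·(-1/2)/[(2)·(-2)] = 7/16
L_2(3/2) = (7/2)·(3/2)/[(4)·(2)] = 21/32
Sum: 8·(-3/32) + 9·(7/16) + 8·(21/32) = 135/16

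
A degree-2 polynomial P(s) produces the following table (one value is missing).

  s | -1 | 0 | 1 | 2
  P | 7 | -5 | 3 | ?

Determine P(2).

31

The 3 known values determine P uniquely (degree ≤ 2).
L_0(2) = (2)·(1)/[(-1)·(-2)] = 1
L_1(2) = (3)·(1)/[(1)·(-1)] = -3
L_2(2) = (3)·(2)/[(2)·(1)] = 3
Sum: 7·(1) + (-5)·(-3) + 3·(3) = 31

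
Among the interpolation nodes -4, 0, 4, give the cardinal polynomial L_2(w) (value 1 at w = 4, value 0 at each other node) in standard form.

L_2(w) = (w + 4)w / [(8)·(4)]
       = (w^2 + 4w) / (32)

L_2(w) = (1/32)w^2 + (1/8)w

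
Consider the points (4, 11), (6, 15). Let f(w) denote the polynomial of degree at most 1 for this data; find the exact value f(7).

17

Evaluate each Lagrange basis at w = 7:
L_0(7) = (1)/[(-2)] = -1/2
L_1(7) = (3)/[(2)] = 3/2
Sum: 11·(-1/2) + 15·(3/2) = 17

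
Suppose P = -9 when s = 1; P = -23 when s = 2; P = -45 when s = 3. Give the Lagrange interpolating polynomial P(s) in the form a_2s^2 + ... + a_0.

L_0(s) = (s - 2)(s - 3) / [2] = (1/2)s^2 - (5/2)s + 3
L_1(s) = (s - 1)(s - 3) / [-1] = -s^2 + 4s - 3
L_2(s) = (s - 1)(s - 2) / [2] = (1/2)s^2 - (3/2)s + 1
P(s) = (-9)·L_0 + (-23)·L_1 + (-45)·L_2
  (-9)·L_0(s) = -(9/2)s^2 + (45/2)s - 27
  (-23)·L_1(s) = 23s^2 - 92s + 69
  (-45)·L_2(s) = -(45/2)s^2 + (135/2)s - 45
Adding term by term: -4s^2 - 2s - 3

P(s) = -4s^2 - 2s - 3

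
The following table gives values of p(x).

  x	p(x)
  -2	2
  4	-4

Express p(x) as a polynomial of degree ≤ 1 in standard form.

Build the Lagrange basis polynomials:
L_0(x) = (x - 4) / [-6] = -(1/6)x + 2/3
L_1(x) = (x + 2) / [6] = (1/6)x + 1/3
p(x) = 2·L_0 + (-4)·L_1
  2·L_0(x) = -(1/3)x + 4/3
  (-4)·L_1(x) = -(2/3)x - 4/3
Adding term by term: -x

p(x) = -x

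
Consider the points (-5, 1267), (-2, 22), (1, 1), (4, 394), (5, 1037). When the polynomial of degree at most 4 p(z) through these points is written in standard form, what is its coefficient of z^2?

Build the Lagrange basis polynomials:
L_0(z) = (z + 2)(z - 1)(z - 4)(z - 5) / [1620] = (1/1620)z^4 - (2/405)z^3 + (1/180)z^2 + (19/810)z - 2/81
L_1(z) = (z + 5)(z - 1)(z - 4)(z - 5) / [-378] = -(1/378)z^4 + (5/378)z^3 + (1/18)z^2 - (125/378)z + 50/189
L_2(z) = (z + 5)(z + 2)(z - 4)(z - 5) / [216] = (1/216)z^4 - (1/108)z^3 - (11/72)z^2 + (25/108)z + 25/27
L_3(z) = (z + 5)(z + 2)(z - 1)(z - 5) / [-162] = -(1/162)z^4 - (1/162)z^3 + (1/6)z^2 + (25/162)z - 25/81
L_4(z) = (z + 5)(z + 2)(z - 1)(z - 4) / [280] = (1/280)z^4 + (1/140)z^3 - (3/40)z^2 - (11/140)z + 1/7
p(z) = 1267·L_0 + 22·L_1 + 1·L_2 + 394·L_3 + 1037·L_4
Only the coefficient of z^2 is needed; take it from each L_i and combine:
1267·(1/180) + 22·(1/18) + 1·(-11/72) + 394·(1/6) + 1037·(-3/40) = -4

-4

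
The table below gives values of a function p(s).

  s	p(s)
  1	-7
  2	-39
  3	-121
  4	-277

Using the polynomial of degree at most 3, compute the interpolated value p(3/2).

-73/4

Evaluate each Lagrange basis at s = 3/2:
L_0(3/2) = (-1/2)·(-3/2)·(-5/2)/[(-1)·(-2)·(-3)] = 5/16
L_1(3/2) = (1/2)·(-3/2)·(-5/2)/[(1)·(-1)·(-2)] = 15/16
L_2(3/2) = (1/2)·(-1/2)·(-5/2)/[(2)·(1)·(-1)] = -5/16
L_3(3/2) = (1/2)·(-1/2)·(-3/2)/[(3)·(2)·(1)] = 1/16
Sum: (-7)·(5/16) + (-39)·(15/16) + (-121)·(-5/16) + (-277)·(1/16) = -73/4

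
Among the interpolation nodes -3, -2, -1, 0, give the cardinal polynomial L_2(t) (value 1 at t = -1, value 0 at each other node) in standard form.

L_2(t) = -(1/2)t^3 - (5/2)t^2 - 3t

L_2(t) = (t + 3)(t + 2)t / [(2)·(1)·(-1)]
       = (t^3 + 5t^2 + 6t) / (-2)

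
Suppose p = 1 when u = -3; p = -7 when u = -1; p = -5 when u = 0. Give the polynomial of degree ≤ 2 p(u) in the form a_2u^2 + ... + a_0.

p(u) = 2u^2 + 4u - 5

L_0(u) = (u + 1)u / [6] = (1/6)u^2 + (1/6)u
L_1(u) = (u + 3)u / [-2] = -(1/2)u^2 - (3/2)u
L_2(u) = (u + 3)(u + 1) / [3] = (1/3)u^2 + (4/3)u + 1
p(u) = 1·L_0 + (-7)·L_1 + (-5)·L_2
  1·L_0(u) = (1/6)u^2 + (1/6)u
  (-7)·L_1(u) = (7/2)u^2 + (21/2)u
  (-5)·L_2(u) = -(5/3)u^2 - (20/3)u - 5
Adding term by term: 2u^2 + 4u - 5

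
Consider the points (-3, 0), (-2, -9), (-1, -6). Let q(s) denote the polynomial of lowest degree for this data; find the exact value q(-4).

Evaluate each Lagrange basis at s = -4:
L_0(-4) = (-2)·(-3)/[(-1)·(-2)] = 3
L_1(-4) = (-1)·(-3)/[(1)·(-1)] = -3
L_2(-4) = (-1)·(-2)/[(2)·(1)] = 1
Sum: 0 + (-9)·(-3) + (-6)·(1) = 21

21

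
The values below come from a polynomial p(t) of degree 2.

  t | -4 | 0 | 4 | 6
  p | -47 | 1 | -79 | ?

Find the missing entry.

-167

The 3 known values determine p uniquely (degree ≤ 2).
Evaluate each Lagrange basis at t = 6:
L_0(6) = (6)·(2)/[(-4)·(-8)] = 3/8
L_1(6) = (10)·(2)/[(4)·(-4)] = -5/4
L_2(6) = (10)·(6)/[(8)·(4)] = 15/8
Sum: (-47)·(3/8) + 1·(-5/4) + (-79)·(15/8) = -167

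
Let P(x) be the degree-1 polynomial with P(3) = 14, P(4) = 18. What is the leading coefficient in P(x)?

4

Build the Lagrange basis polynomials:
L_0(x) = (x - 4) / [-1] = -x + 4
L_1(x) = (x - 3) / [1] = x - 3
P(x) = 14·L_0 + 18·L_1
Only the coefficient of x is needed; take it from each L_i and combine:
14·(-1) + 18·(1) = 4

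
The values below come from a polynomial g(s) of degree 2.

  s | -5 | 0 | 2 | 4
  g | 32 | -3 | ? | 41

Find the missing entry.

The 3 known values determine g uniquely (degree ≤ 2).
Evaluate each Lagrange basis at s = 2:
L_0(2) = (2)·(-2)/[(-5)·(-9)] = -4/45
L_1(2) = (7)·(-2)/[(5)·(-4)] = 7/10
L_2(2) = (7)·(2)/[(9)·(4)] = 7/18
Sum: 32·(-4/45) + (-3)·(7/10) + 41·(7/18) = 11

11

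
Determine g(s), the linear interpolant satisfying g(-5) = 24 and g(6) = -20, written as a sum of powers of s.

L_0(s) = (s - 6) / [-11] = -(1/11)s + 6/11
L_1(s) = (s + 5) / [11] = (1/11)s + 5/11
g(s) = 24·L_0 + (-20)·L_1
  24·L_0(s) = -(24/11)s + 144/11
  (-20)·L_1(s) = -(20/11)s - 100/11
Adding term by term: -4s + 4

g(s) = -4s + 4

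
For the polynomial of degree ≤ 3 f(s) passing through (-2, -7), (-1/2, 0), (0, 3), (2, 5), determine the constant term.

L_0(s) = (s + 1/2)s(s - 2) / [-12] = -(1/12)s^3 + (1/8)s^2 + (1/12)s
L_1(s) = (s + 2)s(s - 2) / [15/8] = (8/15)s^3 - (32/15)s
L_2(s) = (s + 2)(s + 1/2)(s - 2) / [-2] = -(1/2)s^3 - (1/4)s^2 + 2s + 1
L_3(s) = (s + 2)(s + 1/2)s / [20] = (1/20)s^3 + (1/8)s^2 + (1/20)s
f(s) = (-7)·L_0 + 0·L_1 + 3·L_2 + 5·L_3
Only the constant term is needed; take it from each L_i and combine:
(-7)·(0) + 0·(0) + 3·(1) + 5·(0) = 3

3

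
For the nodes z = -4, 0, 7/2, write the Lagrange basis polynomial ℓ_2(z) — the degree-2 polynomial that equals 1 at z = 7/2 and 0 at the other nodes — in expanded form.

ℓ_2(z) = (4/105)z^2 + (16/105)z

ℓ_2(z) = (z + 4)z / [(15/2)·(7/2)]
       = (z^2 + 4z) / (105/4)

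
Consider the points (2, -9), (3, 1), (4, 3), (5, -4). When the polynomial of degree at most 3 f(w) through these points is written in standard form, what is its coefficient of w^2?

Build the Lagrange basis polynomials:
L_0(w) = (w - 3)(w - 4)(w - 5) / [-6] = -(1/6)w^3 + 2w^2 - (47/6)w + 10
L_1(w) = (w - 2)(w - 4)(w - 5) / [2] = (1/2)w^3 - (11/2)w^2 + 19w - 20
L_2(w) = (w - 2)(w - 3)(w - 5) / [-2] = -(1/2)w^3 + 5w^2 - (31/2)w + 15
L_3(w) = (w - 2)(w - 3)(w - 4) / [6] = (1/6)w^3 - (3/2)w^2 + (13/3)w - 4
f(w) = (-9)·L_0 + 1·L_1 + 3·L_2 + (-4)·L_3
Only the coefficient of w^2 is needed; take it from each L_i and combine:
(-9)·(2) + 1·(-11/2) + 3·(5) + (-4)·(-3/2) = -5/2

-5/2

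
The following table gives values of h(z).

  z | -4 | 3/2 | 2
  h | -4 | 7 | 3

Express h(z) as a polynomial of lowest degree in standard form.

L_0(z) = (z - 3/2)(z - 2) / [33] = (1/33)z^2 - (7/66)z + 1/11
L_1(z) = (z + 4)(z - 2) / [-11/4] = -(4/11)z^2 - (8/11)z + 32/11
L_2(z) = (z + 4)(z - 3/2) / [3] = (1/3)z^2 + (5/6)z - 2
h(z) = (-4)·L_0 + 7·L_1 + 3·L_2
  (-4)·L_0(z) = -(4/33)z^2 + (14/33)z - 4/11
  7·L_1(z) = -(28/11)z^2 - (56/11)z + 224/11
  3·L_2(z) = z^2 + (5/2)z - 6
Adding term by term: -(5/3)z^2 - (13/6)z + 14

h(z) = -(5/3)z^2 - (13/6)z + 14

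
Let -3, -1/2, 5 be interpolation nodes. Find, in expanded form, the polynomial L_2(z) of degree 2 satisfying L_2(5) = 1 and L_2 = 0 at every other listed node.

L_2(z) = (z + 3)(z + 1/2) / [(8)·(11/2)]
       = (z^2 + (7/2)z + 3/2) / (44)

L_2(z) = (1/44)z^2 + (7/88)z + 3/88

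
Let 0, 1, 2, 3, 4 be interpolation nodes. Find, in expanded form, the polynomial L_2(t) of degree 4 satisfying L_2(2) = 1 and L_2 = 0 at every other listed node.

L_2(t) = (1/4)t^4 - 2t^3 + (19/4)t^2 - 3t

L_2(t) = t(t - 1)(t - 3)(t - 4) / [(2)·(1)·(-1)·(-2)]
       = (t^4 - 8t^3 + 19t^2 - 12t) / (4)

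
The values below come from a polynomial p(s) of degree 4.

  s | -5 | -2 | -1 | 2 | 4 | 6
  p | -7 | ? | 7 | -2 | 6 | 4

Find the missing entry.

1424/105

The 5 known values determine p uniquely (degree ≤ 4).
Evaluate each Lagrange basis at s = -2:
L_0(-2) = (-1)·(-4)·(-6)·(-8)/[(-4)·(-7)·(-9)·(-11)] = 16/231
L_1(-2) = (3)·(-4)·(-6)·(-8)/[(4)·(-3)·(-5)·(-7)] = 48/35
L_2(-2) = (3)·(-1)·(-6)·(-8)/[(7)·(3)·(-2)·(-4)] = -6/7
L_3(-2) = (3)·(-1)·(-4)·(-8)/[(9)·(5)·(2)·(-2)] = 8/15
L_4(-2) = (3)·(-1)·(-4)·(-6)/[(11)·(7)·(4)·(2)] = -9/77
Sum: (-7)·(16/231) + 7·(48/35) + (-2)·(-6/7) + 6·(8/15) + 4·(-9/77) = 1424/105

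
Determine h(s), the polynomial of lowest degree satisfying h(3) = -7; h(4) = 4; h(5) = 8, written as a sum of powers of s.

h(s) = -(7/2)s^2 + (71/2)s - 82

Newton's divided differences:
h[3,4] = (4 - (-7)) / (4 - 3) = 11
h[4,5] = (8 - 4) / (5 - 4) = 4
h[3,4,5] = (4 - 11) / (5 - 3) = -7/2
h(s) = -7 + 11·(s - 3) + (-7/2)·(s - 3)(s - 4)
Expanding: h(s) = -(7/2)s^2 + (71/2)s - 82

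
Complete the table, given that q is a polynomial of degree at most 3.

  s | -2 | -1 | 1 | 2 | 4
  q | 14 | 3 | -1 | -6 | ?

-52

The 4 known values determine q uniquely (degree ≤ 3).
Evaluate each Lagrange basis at s = 4:
L_0(4) = (5)·(3)·(2)/[(-1)·(-3)·(-4)] = -5/2
L_1(4) = (6)·(3)·(2)/[(1)·(-2)·(-3)] = 6
L_2(4) = (6)·(5)·(2)/[(3)·(2)·(-1)] = -10
L_3(4) = (6)·(5)·(3)/[(4)·(3)·(1)] = 15/2
Sum: 14·(-5/2) + 3·(6) + (-1)·(-10) + (-6)·(15/2) = -52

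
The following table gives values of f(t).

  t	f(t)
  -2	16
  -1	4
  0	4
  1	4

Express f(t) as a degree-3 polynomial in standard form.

Build the Lagrange basis polynomials:
L_0(t) = (t + 1)t(t - 1) / [-6] = -(1/6)t^3 + (1/6)t
L_1(t) = (t + 2)t(t - 1) / [2] = (1/2)t^3 + (1/2)t^2 - t
L_2(t) = (t + 2)(t + 1)(t - 1) / [-2] = -(1/2)t^3 - t^2 + (1/2)t + 1
L_3(t) = (t + 2)(t + 1)t / [6] = (1/6)t^3 + (1/2)t^2 + (1/3)t
f(t) = 16·L_0 + 4·L_1 + 4·L_2 + 4·L_3
  16·L_0(t) = -(8/3)t^3 + (8/3)t
  4·L_1(t) = 2t^3 + 2t^2 - 4t
  4·L_2(t) = -2t^3 - 4t^2 + 2t + 4
  4·L_3(t) = (2/3)t^3 + 2t^2 + (4/3)t
Adding term by term: -2t^3 + 2t + 4

f(t) = -2t^3 + 2t + 4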